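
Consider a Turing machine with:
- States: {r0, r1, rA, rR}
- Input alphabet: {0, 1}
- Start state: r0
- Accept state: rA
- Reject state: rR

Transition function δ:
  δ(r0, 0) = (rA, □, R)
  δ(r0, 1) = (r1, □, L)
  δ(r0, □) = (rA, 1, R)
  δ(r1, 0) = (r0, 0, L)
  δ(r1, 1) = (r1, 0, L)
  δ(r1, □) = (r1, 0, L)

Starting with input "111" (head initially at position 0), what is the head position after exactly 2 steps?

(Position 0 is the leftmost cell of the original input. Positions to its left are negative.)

Execution trace (head position shown):
Step 0: [r0]111  (head at position 0)
Step 1: move left → [r1]□□11  (head at position -1)
Step 2: move left → [r1]□0□11  (head at position -2)

After 2 steps, the head is at position -2.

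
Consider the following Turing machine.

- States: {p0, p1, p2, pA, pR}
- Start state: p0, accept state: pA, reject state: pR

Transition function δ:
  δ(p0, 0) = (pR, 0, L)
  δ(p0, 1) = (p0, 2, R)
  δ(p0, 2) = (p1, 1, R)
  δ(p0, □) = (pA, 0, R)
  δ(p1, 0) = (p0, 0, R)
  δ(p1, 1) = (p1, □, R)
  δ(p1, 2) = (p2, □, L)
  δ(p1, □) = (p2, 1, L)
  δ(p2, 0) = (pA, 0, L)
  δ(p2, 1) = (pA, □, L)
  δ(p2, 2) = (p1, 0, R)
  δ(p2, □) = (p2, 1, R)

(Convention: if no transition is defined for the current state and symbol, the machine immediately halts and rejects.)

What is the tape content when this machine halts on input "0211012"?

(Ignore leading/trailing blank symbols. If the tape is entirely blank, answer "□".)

Execution trace:
Initial: [p0]0211012
Step 1: δ(p0, 0) = (pR, 0, L) → [pR]□0211012

The machine reaches the reject state pR and halts.

Final tape (ignoring leading/trailing blanks): 0211012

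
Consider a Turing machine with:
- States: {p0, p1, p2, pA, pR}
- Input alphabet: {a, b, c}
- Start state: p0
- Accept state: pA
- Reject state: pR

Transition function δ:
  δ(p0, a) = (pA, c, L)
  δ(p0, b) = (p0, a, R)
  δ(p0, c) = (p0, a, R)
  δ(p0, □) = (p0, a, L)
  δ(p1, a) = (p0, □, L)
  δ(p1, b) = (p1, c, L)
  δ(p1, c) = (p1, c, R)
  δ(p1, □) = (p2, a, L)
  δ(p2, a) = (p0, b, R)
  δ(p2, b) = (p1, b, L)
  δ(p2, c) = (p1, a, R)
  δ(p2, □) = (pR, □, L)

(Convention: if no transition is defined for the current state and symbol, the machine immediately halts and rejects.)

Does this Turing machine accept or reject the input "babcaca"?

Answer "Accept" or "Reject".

Execution trace:
Initial: [p0]babcaca
Step 1: δ(p0, b) = (p0, a, R) → a[p0]abcaca
Step 2: δ(p0, a) = (pA, c, L) → [pA]acbcaca

The machine reaches the accept state pA and halts.

Answer: Accept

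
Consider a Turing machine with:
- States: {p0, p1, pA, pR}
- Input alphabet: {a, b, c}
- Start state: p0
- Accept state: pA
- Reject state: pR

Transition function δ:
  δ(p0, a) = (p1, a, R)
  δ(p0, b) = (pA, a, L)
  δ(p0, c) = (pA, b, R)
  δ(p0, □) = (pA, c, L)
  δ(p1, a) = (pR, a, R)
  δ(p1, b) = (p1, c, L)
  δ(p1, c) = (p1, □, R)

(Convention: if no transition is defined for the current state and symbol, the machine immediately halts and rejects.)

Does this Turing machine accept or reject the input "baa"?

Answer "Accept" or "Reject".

Execution trace:
Initial: [p0]baa
Step 1: δ(p0, b) = (pA, a, L) → [pA]□aaa

The machine reaches the accept state pA and halts.

Answer: Accept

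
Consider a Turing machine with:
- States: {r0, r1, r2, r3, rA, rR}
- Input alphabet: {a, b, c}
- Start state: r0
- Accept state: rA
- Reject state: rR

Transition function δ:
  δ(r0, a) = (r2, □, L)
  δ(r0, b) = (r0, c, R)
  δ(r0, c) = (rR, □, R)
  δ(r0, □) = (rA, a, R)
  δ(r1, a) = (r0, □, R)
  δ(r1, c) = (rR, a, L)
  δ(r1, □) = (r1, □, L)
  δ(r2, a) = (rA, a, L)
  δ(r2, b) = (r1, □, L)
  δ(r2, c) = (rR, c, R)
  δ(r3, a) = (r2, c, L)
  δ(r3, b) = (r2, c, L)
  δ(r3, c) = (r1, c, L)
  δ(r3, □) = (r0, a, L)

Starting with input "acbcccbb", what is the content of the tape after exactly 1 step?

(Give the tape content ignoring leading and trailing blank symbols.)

Execution trace:
Initial: [r0]acbcccbb
Step 1: δ(r0, a) = (r2, □, L) → [r2]□□cbcccbb

No transition is defined for δ(r2, □). By convention the machine halts and rejects.

After 1 step, the tape (ignoring leading/trailing blanks) is: cbcccbb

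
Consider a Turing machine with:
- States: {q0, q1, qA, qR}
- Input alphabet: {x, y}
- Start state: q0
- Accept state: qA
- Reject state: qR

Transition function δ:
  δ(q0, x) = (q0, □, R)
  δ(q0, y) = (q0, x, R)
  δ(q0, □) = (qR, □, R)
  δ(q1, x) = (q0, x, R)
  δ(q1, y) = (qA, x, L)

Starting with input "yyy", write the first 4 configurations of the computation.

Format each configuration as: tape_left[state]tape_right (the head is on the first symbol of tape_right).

Transitions applied:
Step 1: δ(q0, y) = (q0, x, R)
Step 2: δ(q0, y) = (q0, x, R)
Step 3: δ(q0, y) = (q0, x, R)

The first 4 configurations are:
[q0]yyy ⊢ x[q0]yy ⊢ xx[q0]y ⊢ xxx[q0]□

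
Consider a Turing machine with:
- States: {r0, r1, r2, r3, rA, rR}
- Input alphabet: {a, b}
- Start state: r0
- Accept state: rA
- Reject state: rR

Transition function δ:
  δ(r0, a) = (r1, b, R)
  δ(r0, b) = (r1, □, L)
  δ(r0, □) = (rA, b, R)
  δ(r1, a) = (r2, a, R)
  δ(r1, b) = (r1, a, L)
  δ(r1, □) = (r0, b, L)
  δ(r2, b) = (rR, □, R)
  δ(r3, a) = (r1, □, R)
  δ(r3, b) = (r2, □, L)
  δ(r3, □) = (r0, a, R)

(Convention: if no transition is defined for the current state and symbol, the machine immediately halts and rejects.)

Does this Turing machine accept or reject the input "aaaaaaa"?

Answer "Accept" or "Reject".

Execution trace:
Initial: [r0]aaaaaaa
Step 1: δ(r0, a) = (r1, b, R) → b[r1]aaaaaa
Step 2: δ(r1, a) = (r2, a, R) → ba[r2]aaaaa

No transition is defined for δ(r2, a). By convention the machine halts and rejects.

Answer: Reject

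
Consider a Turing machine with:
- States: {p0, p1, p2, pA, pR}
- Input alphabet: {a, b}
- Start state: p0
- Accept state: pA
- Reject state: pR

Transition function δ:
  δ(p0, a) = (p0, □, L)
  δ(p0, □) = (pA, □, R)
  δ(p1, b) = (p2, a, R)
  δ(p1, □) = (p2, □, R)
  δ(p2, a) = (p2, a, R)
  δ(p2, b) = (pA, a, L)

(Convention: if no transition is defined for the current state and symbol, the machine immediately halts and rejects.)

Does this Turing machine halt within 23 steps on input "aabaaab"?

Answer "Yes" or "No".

Execution trace:
Initial: [p0]aabaaab
Step 1: δ(p0, a) = (p0, □, L) → [p0]□□abaaab
Step 2: δ(p0, □) = (pA, □, R) → □[pA]□abaaab

The machine reaches the accept state pA and halts.
The machine halted after 2 steps (within the 23-step bound).

Answer: Yes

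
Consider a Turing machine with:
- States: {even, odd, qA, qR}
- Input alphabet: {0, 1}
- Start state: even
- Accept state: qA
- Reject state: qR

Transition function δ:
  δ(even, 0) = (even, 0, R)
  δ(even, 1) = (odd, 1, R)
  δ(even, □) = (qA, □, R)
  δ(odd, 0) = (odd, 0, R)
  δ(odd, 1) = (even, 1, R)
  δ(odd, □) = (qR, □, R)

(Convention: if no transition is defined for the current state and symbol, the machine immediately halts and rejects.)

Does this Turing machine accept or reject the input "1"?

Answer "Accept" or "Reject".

Execution trace:
Initial: [even]1
Step 1: δ(even, 1) = (odd, 1, R) → 1[odd]□
Step 2: δ(odd, □) = (qR, □, R) → 1□[qR]□

The machine reaches the reject state qR and halts.

Answer: Reject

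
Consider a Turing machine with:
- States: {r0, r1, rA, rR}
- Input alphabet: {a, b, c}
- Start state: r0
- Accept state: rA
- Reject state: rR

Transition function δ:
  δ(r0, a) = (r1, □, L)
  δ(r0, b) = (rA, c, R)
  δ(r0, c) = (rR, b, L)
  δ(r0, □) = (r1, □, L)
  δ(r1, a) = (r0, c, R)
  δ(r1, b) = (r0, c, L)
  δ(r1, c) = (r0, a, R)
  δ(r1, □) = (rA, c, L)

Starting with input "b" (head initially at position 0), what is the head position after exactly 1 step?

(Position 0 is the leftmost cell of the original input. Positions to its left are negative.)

Execution trace (head position shown):
Step 0: [r0]b  (head at position 0)
Step 1: move right → c[rA]□  (head at position 1)

After 1 step, the head is at position 1.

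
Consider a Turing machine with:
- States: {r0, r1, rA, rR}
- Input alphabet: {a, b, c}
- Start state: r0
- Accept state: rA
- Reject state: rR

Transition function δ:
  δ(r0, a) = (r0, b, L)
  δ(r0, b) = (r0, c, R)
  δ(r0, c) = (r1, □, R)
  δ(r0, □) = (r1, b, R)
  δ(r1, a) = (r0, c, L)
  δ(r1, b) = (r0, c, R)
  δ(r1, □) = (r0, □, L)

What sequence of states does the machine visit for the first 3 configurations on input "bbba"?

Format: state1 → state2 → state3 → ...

Execution trace:
Initial: [r0]bbba
Step 1: δ(r0, b) = (r0, c, R) → c[r0]bba
Step 2: δ(r0, b) = (r0, c, R) → cc[r0]ba

State sequence: r0 → r0 → r0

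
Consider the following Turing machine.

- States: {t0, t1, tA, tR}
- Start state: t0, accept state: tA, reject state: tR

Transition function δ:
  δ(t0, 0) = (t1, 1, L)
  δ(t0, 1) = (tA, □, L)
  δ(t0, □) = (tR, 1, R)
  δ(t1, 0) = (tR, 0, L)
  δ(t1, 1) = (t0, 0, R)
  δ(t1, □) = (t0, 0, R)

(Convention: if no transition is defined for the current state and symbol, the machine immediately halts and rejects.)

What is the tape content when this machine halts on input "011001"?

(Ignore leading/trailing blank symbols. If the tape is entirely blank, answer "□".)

Execution trace:
Initial: [t0]011001
Step 1: δ(t0, 0) = (t1, 1, L) → [t1]□111001
Step 2: δ(t1, □) = (t0, 0, R) → 0[t0]111001
Step 3: δ(t0, 1) = (tA, □, L) → [tA]0□11001

The machine reaches the accept state tA and halts.

Final tape (ignoring leading/trailing blanks): 0□11001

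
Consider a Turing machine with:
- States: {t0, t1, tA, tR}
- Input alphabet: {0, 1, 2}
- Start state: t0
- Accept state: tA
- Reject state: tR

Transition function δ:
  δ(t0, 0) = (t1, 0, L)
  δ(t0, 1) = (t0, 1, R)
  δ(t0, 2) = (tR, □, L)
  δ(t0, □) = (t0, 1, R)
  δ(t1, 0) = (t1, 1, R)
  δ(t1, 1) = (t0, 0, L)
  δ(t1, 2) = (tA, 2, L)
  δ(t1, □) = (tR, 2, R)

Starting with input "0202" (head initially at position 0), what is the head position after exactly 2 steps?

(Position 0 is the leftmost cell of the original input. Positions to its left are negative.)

Execution trace (head position shown):
Step 0: [t0]0202  (head at position 0)
Step 1: move left → [t1]□0202  (head at position -1)
Step 2: move right → 2[tR]0202  (head at position 0)

After 2 steps, the head is at position 0.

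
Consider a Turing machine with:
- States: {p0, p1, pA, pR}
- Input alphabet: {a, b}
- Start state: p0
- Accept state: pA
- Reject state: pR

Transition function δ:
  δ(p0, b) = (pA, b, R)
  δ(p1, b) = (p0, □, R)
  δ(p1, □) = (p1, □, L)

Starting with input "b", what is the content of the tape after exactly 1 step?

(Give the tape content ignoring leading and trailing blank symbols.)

Execution trace:
Initial: [p0]b
Step 1: δ(p0, b) = (pA, b, R) → b[pA]□

The machine reaches the accept state pA and halts.

After 1 step, the tape (ignoring leading/trailing blanks) is: b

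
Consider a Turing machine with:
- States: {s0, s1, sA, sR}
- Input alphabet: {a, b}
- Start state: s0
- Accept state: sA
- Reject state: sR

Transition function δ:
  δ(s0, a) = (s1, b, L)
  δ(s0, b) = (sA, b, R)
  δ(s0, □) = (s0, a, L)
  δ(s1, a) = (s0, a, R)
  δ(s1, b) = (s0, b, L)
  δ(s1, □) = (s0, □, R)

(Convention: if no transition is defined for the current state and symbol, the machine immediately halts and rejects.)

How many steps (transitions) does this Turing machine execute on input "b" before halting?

Execution trace:
Initial: [s0]b
Step 1: δ(s0, b) = (sA, b, R) → b[sA]□

The machine reaches the accept state sA and halts.

The machine executed 1 step before halting.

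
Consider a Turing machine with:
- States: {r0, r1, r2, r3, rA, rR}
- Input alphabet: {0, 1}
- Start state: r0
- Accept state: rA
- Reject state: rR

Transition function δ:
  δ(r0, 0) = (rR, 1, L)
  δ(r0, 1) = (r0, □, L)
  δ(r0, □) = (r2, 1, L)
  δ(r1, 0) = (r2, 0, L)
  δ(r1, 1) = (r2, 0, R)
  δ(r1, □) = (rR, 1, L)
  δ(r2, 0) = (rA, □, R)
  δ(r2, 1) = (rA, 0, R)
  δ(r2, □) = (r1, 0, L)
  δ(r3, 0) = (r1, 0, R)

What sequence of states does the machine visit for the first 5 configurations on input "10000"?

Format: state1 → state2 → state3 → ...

Execution trace:
Initial: [r0]10000
Step 1: δ(r0, 1) = (r0, □, L) → [r0]□□0000
Step 2: δ(r0, □) = (r2, 1, L) → [r2]□1□0000
Step 3: δ(r2, □) = (r1, 0, L) → [r1]□01□0000
Step 4: δ(r1, □) = (rR, 1, L) → [rR]□101□0000

The machine reaches the reject state rR and halts.

State sequence: r0 → r0 → r2 → r1 → rR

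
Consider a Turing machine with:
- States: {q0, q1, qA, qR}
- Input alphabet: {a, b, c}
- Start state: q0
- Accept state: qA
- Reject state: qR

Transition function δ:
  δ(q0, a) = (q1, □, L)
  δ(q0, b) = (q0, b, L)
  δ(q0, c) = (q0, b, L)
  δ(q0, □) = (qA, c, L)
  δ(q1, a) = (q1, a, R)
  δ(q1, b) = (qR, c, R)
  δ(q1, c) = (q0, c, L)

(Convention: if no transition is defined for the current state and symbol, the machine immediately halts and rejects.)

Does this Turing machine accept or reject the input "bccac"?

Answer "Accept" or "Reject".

Execution trace:
Initial: [q0]bccac
Step 1: δ(q0, b) = (q0, b, L) → [q0]□bccac
Step 2: δ(q0, □) = (qA, c, L) → [qA]□cbccac

The machine reaches the accept state qA and halts.

Answer: Accept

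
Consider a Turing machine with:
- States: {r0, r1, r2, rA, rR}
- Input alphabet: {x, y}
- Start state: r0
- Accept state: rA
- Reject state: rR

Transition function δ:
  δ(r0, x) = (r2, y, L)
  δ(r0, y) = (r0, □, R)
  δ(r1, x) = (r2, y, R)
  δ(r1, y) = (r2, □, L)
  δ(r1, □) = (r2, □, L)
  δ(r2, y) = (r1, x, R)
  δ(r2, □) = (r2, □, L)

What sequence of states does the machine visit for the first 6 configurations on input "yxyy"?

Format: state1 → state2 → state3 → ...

Execution trace:
Initial: [r0]yxyy
Step 1: δ(r0, y) = (r0, □, R) → □[r0]xyy
Step 2: δ(r0, x) = (r2, y, L) → [r2]□yyy
Step 3: δ(r2, □) = (r2, □, L) → [r2]□□yyy
Step 4: δ(r2, □) = (r2, □, L) → [r2]□□□yyy
Step 5: δ(r2, □) = (r2, □, L) → [r2]□□□□yyy

State sequence: r0 → r0 → r2 → r2 → r2 → r2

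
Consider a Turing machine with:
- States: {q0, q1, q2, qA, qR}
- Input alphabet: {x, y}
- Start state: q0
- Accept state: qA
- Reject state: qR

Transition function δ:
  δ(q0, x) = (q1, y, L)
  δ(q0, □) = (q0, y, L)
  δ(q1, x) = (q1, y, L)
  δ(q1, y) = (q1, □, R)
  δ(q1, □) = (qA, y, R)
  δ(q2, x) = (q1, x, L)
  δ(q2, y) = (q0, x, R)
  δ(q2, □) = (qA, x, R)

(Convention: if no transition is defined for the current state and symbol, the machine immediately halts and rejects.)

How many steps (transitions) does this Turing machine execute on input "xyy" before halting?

Execution trace:
Initial: [q0]xyy
Step 1: δ(q0, x) = (q1, y, L) → [q1]□yyy
Step 2: δ(q1, □) = (qA, y, R) → y[qA]yyy

The machine reaches the accept state qA and halts.

The machine executed 2 steps before halting.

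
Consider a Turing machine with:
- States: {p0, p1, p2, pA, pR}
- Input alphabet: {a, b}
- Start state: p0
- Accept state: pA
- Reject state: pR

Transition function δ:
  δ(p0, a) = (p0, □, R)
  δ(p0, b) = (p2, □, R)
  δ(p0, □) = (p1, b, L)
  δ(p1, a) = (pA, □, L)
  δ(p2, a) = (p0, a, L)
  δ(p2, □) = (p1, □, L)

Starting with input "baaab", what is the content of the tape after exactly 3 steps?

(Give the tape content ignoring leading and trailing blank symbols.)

Execution trace:
Initial: [p0]baaab
Step 1: δ(p0, b) = (p2, □, R) → □[p2]aaab
Step 2: δ(p2, a) = (p0, a, L) → [p0]□aaab
Step 3: δ(p0, □) = (p1, b, L) → [p1]□baaab

No transition is defined for δ(p1, □). By convention the machine halts and rejects.

After 3 steps, the tape (ignoring leading/trailing blanks) is: baaab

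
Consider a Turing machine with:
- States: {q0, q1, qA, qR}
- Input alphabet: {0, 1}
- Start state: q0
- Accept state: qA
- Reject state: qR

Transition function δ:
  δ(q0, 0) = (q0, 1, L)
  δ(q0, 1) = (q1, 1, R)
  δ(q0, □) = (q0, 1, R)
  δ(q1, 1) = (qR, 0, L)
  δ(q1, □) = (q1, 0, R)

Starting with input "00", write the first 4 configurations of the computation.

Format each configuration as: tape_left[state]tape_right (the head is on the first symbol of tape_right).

Transitions applied:
Step 1: δ(q0, 0) = (q0, 1, L)
Step 2: δ(q0, □) = (q0, 1, R)
Step 3: δ(q0, 1) = (q1, 1, R)

The first 4 configurations are:
[q0]00 ⊢ [q0]□10 ⊢ 1[q0]10 ⊢ 11[q1]0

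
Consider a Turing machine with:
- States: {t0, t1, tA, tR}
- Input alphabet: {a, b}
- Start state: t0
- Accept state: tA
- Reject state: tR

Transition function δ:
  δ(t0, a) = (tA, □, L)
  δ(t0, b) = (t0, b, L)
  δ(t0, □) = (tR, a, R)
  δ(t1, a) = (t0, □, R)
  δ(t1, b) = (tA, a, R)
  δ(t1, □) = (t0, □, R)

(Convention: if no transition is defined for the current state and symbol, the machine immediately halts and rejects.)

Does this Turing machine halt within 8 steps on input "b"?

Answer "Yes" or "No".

Execution trace:
Initial: [t0]b
Step 1: δ(t0, b) = (t0, b, L) → [t0]□b
Step 2: δ(t0, □) = (tR, a, R) → a[tR]b

The machine reaches the reject state tR and halts.
The machine halted after 2 steps (within the 8-step bound).

Answer: Yes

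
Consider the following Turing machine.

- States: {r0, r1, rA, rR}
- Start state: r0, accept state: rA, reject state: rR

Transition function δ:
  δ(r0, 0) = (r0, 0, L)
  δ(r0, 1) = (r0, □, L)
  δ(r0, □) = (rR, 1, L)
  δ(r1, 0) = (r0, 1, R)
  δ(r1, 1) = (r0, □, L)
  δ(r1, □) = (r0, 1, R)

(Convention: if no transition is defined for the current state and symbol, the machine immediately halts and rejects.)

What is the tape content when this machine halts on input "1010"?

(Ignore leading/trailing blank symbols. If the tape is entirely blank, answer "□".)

Execution trace:
Initial: [r0]1010
Step 1: δ(r0, 1) = (r0, □, L) → [r0]□□010
Step 2: δ(r0, □) = (rR, 1, L) → [rR]□1□010

The machine reaches the reject state rR and halts.

Final tape (ignoring leading/trailing blanks): 1□010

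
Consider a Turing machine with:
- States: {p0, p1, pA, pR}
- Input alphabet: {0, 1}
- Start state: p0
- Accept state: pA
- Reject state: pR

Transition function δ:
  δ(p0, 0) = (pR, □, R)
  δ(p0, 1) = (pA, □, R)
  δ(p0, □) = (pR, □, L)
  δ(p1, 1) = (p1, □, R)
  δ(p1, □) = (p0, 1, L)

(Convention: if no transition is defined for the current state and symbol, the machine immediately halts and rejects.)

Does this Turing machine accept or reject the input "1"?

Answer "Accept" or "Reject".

Execution trace:
Initial: [p0]1
Step 1: δ(p0, 1) = (pA, □, R) → □[pA]□

The machine reaches the accept state pA and halts.

Answer: Accept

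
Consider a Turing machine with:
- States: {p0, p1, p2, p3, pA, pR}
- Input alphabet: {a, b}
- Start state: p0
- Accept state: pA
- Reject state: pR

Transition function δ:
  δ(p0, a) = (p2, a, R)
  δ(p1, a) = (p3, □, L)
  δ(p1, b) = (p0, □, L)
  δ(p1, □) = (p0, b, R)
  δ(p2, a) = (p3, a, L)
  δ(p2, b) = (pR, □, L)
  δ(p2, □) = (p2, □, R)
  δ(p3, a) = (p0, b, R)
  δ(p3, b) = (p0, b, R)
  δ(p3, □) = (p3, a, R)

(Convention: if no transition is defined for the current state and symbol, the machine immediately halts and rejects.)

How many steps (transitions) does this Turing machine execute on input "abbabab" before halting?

Execution trace:
Initial: [p0]abbabab
Step 1: δ(p0, a) = (p2, a, R) → a[p2]bbabab
Step 2: δ(p2, b) = (pR, □, L) → [pR]a□babab

The machine reaches the reject state pR and halts.

The machine executed 2 steps before halting.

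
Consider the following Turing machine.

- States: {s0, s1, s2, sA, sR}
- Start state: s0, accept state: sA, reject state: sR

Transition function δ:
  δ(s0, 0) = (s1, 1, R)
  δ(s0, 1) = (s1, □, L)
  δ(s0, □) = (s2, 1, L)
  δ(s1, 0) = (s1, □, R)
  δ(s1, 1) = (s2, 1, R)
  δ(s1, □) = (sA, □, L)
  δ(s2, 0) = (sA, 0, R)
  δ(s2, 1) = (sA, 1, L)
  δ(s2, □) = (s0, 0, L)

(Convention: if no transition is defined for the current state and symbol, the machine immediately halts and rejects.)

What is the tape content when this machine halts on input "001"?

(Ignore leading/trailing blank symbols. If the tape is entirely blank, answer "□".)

Execution trace:
Initial: [s0]001
Step 1: δ(s0, 0) = (s1, 1, R) → 1[s1]01
Step 2: δ(s1, 0) = (s1, □, R) → 1□[s1]1
Step 3: δ(s1, 1) = (s2, 1, R) → 1□1[s2]□
Step 4: δ(s2, □) = (s0, 0, L) → 1□[s0]10
Step 5: δ(s0, 1) = (s1, □, L) → 1[s1]□□0
Step 6: δ(s1, □) = (sA, □, L) → [sA]1□□0

The machine reaches the accept state sA and halts.

Final tape (ignoring leading/trailing blanks): 1□□0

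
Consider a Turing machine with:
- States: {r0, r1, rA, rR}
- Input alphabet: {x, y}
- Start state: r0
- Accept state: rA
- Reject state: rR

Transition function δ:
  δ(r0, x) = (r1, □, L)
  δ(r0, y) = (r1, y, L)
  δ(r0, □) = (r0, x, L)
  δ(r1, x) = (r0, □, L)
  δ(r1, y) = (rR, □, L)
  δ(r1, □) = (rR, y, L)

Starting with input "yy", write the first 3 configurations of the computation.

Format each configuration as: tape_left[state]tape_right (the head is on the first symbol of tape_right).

Transitions applied:
Step 1: δ(r0, y) = (r1, y, L)
Step 2: δ(r1, □) = (rR, y, L)

The first 3 configurations are:
[r0]yy ⊢ [r1]□yy ⊢ [rR]□yyy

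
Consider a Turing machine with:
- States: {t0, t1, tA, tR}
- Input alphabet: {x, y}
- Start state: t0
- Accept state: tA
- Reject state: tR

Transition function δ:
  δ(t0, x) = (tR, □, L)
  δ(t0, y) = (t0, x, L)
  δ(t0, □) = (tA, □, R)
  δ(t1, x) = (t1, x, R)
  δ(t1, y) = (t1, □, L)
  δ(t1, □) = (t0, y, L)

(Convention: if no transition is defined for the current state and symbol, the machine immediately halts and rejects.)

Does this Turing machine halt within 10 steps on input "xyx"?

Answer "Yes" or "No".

Execution trace:
Initial: [t0]xyx
Step 1: δ(t0, x) = (tR, □, L) → [tR]□□yx

The machine reaches the reject state tR and halts.
The machine halted after 1 step (within the 10-step bound).

Answer: Yes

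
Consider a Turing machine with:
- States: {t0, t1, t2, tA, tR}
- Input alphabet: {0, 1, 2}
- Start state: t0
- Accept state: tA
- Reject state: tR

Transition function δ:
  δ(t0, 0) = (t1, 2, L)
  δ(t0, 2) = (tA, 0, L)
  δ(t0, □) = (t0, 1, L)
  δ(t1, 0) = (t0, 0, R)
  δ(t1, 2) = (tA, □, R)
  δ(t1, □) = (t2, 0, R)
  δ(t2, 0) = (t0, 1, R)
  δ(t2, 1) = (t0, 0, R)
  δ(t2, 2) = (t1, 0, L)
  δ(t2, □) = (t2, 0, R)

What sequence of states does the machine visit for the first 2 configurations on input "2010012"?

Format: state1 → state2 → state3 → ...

Execution trace:
Initial: [t0]2010012
Step 1: δ(t0, 2) = (tA, 0, L) → [tA]□0010012

The machine reaches the accept state tA and halts.

State sequence: t0 → tA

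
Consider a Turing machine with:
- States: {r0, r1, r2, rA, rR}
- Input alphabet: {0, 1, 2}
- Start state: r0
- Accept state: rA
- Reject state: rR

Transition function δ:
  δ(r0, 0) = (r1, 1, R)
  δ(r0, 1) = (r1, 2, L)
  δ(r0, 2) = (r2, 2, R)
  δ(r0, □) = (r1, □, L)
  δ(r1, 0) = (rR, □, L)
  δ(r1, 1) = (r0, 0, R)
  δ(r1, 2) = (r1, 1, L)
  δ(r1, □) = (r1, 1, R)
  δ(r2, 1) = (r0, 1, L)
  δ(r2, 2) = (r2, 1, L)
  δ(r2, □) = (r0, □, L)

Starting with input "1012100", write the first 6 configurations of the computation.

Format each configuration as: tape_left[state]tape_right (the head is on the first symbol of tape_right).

Transitions applied:
Step 1: δ(r0, 1) = (r1, 2, L)
Step 2: δ(r1, □) = (r1, 1, R)
Step 3: δ(r1, 2) = (r1, 1, L)
Step 4: δ(r1, 1) = (r0, 0, R)
Step 5: δ(r0, 1) = (r1, 2, L)

The first 6 configurations are:
[r0]1012100 ⊢ [r1]□2012100 ⊢ 1[r1]2012100 ⊢ [r1]11012100 ⊢ 0[r0]1012100 ⊢ [r1]02012100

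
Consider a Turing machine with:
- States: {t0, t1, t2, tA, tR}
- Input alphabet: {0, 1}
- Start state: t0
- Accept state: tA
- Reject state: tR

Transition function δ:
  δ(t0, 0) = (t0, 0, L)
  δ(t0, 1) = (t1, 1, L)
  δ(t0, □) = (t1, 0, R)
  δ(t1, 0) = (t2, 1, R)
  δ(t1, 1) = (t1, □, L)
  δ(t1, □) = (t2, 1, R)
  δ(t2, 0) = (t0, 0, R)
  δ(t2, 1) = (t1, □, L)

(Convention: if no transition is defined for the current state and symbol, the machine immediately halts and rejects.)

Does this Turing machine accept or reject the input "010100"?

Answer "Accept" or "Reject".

Execution trace:
Initial: [t0]010100
Step 1: δ(t0, 0) = (t0, 0, L) → [t0]□010100
Step 2: δ(t0, □) = (t1, 0, R) → 0[t1]010100
Step 3: δ(t1, 0) = (t2, 1, R) → 01[t2]10100
Step 4: δ(t2, 1) = (t1, □, L) → 0[t1]1□0100
Step 5: δ(t1, 1) = (t1, □, L) → [t1]0□□0100
Step 6: δ(t1, 0) = (t2, 1, R) → 1[t2]□□0100

No transition is defined for δ(t2, □). By convention the machine halts and rejects.

Answer: Reject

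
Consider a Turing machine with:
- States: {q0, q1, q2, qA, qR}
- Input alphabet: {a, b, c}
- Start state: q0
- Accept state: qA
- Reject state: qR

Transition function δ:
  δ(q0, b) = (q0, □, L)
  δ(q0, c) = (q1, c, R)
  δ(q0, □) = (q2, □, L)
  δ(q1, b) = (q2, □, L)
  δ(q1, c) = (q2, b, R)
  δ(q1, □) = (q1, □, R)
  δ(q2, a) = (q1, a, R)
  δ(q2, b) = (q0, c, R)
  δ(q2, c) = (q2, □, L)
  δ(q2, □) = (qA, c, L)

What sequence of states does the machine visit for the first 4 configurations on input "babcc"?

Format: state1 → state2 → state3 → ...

Execution trace:
Initial: [q0]babcc
Step 1: δ(q0, b) = (q0, □, L) → [q0]□□abcc
Step 2: δ(q0, □) = (q2, □, L) → [q2]□□□abcc
Step 3: δ(q2, □) = (qA, c, L) → [qA]□c□□abcc

The machine reaches the accept state qA and halts.

State sequence: q0 → q0 → q2 → qA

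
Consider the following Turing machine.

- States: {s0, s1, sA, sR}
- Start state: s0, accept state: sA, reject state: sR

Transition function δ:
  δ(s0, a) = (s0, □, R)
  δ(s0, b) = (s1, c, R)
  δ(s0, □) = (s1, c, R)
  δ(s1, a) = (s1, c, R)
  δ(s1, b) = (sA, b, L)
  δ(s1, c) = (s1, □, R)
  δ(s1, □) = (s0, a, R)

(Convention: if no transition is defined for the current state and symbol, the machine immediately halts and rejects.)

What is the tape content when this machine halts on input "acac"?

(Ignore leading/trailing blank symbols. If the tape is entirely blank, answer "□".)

Execution trace:
Initial: [s0]acac
Step 1: δ(s0, a) = (s0, □, R) → □[s0]cac

No transition is defined for δ(s0, c). By convention the machine halts and rejects.

Final tape (ignoring leading/trailing blanks): cac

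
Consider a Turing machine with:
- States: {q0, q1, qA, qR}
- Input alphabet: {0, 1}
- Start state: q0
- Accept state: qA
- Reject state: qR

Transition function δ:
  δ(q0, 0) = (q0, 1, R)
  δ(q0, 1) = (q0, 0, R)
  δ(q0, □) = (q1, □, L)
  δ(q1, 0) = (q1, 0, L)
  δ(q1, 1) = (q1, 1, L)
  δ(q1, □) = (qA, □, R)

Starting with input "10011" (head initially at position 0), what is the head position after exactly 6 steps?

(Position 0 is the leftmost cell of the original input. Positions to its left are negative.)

Execution trace (head position shown):
Step 0: [q0]10011  (head at position 0)
Step 1: move right → 0[q0]0011  (head at position 1)
Step 2: move right → 01[q0]011  (head at position 2)
Step 3: move right → 011[q0]11  (head at position 3)
Step 4: move right → 0110[q0]1  (head at position 4)
Step 5: move right → 01100[q0]□  (head at position 5)
Step 6: move left → 0110[q1]0□  (head at position 4)

After 6 steps, the head is at position 4.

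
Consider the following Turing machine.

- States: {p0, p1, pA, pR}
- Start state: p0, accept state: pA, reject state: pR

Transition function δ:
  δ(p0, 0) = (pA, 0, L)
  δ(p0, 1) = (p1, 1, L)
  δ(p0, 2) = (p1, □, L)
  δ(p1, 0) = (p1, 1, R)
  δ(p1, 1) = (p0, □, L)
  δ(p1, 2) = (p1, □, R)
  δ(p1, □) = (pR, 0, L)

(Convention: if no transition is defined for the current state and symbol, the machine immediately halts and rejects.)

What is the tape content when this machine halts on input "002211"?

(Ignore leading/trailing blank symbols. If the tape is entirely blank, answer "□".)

Execution trace:
Initial: [p0]002211
Step 1: δ(p0, 0) = (pA, 0, L) → [pA]□002211

The machine reaches the accept state pA and halts.

Final tape (ignoring leading/trailing blanks): 002211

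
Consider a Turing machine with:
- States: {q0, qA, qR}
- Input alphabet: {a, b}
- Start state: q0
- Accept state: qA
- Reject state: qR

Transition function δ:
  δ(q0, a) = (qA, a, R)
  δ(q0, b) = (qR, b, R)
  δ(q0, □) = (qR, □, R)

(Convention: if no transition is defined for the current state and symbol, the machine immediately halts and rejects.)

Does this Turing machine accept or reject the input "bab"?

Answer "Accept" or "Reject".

Execution trace:
Initial: [q0]bab
Step 1: δ(q0, b) = (qR, b, R) → b[qR]ab

The machine reaches the reject state qR and halts.

Answer: Reject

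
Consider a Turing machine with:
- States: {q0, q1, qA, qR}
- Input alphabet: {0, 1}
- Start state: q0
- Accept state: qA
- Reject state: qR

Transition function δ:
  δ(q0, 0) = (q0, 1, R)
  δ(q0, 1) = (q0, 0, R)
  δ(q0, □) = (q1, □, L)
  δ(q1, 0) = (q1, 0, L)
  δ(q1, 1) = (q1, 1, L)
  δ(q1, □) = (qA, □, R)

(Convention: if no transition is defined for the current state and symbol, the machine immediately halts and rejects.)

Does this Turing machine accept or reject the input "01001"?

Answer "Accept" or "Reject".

Execution trace:
Initial: [q0]01001
Step 1: δ(q0, 0) = (q0, 1, R) → 1[q0]1001
Step 2: δ(q0, 1) = (q0, 0, R) → 10[q0]001
Step 3: δ(q0, 0) = (q0, 1, R) → 101[q0]01
Step 4: δ(q0, 0) = (q0, 1, R) → 1011[q0]1
Step 5: δ(q0, 1) = (q0, 0, R) → 10110[q0]□
Step 6: δ(q0, □) = (q1, □, L) → 1011[q1]0□
Step 7: δ(q1, 0) = (q1, 0, L) → 101[q1]10□
Step 8: δ(q1, 1) = (q1, 1, L) → 10[q1]110□
Step 9: δ(q1, 1) = (q1, 1, L) → 1[q1]0110□
Step 10: δ(q1, 0) = (q1, 0, L) → [q1]10110□
Step 11: δ(q1, 1) = (q1, 1, L) → [q1]□10110□
Step 12: δ(q1, □) = (qA, □, R) → □[qA]10110□

The machine reaches the accept state qA and halts.

Answer: Accept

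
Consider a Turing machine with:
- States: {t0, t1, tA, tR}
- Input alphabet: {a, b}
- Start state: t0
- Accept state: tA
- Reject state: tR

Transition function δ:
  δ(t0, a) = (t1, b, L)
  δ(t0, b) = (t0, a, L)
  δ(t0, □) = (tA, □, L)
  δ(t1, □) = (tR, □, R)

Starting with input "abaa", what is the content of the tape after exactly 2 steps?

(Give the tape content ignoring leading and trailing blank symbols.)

Execution trace:
Initial: [t0]abaa
Step 1: δ(t0, a) = (t1, b, L) → [t1]□bbaa
Step 2: δ(t1, □) = (tR, □, R) → □[tR]bbaa

The machine reaches the reject state tR and halts.

After 2 steps, the tape (ignoring leading/trailing blanks) is: bbaa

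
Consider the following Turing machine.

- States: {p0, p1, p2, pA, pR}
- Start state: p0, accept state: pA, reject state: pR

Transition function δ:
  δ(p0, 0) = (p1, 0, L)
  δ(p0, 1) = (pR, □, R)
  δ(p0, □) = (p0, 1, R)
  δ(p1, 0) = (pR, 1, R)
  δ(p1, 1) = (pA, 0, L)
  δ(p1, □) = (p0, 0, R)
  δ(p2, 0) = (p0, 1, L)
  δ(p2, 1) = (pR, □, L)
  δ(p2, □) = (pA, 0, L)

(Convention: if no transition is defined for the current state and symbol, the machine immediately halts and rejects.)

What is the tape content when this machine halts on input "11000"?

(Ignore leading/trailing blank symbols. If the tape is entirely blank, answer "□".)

Execution trace:
Initial: [p0]11000
Step 1: δ(p0, 1) = (pR, □, R) → □[pR]1000

The machine reaches the reject state pR and halts.

Final tape (ignoring leading/trailing blanks): 1000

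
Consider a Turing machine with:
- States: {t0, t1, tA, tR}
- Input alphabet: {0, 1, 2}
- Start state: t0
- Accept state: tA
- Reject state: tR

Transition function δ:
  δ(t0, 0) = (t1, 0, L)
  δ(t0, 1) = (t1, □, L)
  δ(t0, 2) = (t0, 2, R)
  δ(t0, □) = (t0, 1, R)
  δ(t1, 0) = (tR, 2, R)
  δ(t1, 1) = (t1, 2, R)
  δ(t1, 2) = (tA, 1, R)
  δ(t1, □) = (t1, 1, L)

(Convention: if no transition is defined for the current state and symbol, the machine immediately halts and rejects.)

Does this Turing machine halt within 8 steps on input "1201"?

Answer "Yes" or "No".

Execution trace:
Initial: [t0]1201
Step 1: δ(t0, 1) = (t1, □, L) → [t1]□□201
Step 2: δ(t1, □) = (t1, 1, L) → [t1]□1□201
Step 3: δ(t1, □) = (t1, 1, L) → [t1]□11□201
Step 4: δ(t1, □) = (t1, 1, L) → [t1]□111□201
Step 5: δ(t1, □) = (t1, 1, L) → [t1]□1111□201
Step 6: δ(t1, □) = (t1, 1, L) → [t1]□11111□201
Step 7: δ(t1, □) = (t1, 1, L) → [t1]□111111□201
Step 8: δ(t1, □) = (t1, 1, L) → [t1]□1111111□201

The machine has not reached a halting state after 8 steps.
The machine did not halt within the 8-step bound.

Answer: No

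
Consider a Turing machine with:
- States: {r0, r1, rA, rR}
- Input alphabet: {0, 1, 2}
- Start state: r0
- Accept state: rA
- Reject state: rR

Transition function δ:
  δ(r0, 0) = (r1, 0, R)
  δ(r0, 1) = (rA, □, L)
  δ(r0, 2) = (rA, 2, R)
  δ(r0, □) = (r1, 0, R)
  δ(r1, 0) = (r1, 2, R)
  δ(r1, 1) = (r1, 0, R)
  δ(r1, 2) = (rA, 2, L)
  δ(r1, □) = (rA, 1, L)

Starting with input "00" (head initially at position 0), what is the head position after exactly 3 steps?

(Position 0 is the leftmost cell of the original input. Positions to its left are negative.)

Execution trace (head position shown):
Step 0: [r0]00  (head at position 0)
Step 1: move right → 0[r1]0  (head at position 1)
Step 2: move right → 02[r1]□  (head at position 2)
Step 3: move left → 0[rA]21  (head at position 1)

After 3 steps, the head is at position 1.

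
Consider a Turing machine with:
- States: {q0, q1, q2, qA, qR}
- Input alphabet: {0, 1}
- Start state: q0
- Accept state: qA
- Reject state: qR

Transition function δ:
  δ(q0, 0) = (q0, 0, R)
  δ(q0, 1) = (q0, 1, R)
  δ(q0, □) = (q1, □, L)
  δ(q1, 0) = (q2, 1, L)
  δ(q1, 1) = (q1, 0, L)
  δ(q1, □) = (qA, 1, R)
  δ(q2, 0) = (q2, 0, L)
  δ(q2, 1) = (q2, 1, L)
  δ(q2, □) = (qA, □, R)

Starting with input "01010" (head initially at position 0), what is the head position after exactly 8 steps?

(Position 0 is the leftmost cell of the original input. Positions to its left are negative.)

Execution trace (head position shown):
Step 0: [q0]01010  (head at position 0)
Step 1: move right → 0[q0]1010  (head at position 1)
Step 2: move right → 01[q0]010  (head at position 2)
Step 3: move right → 010[q0]10  (head at position 3)
Step 4: move right → 0101[q0]0  (head at position 4)
Step 5: move right → 01010[q0]□  (head at position 5)
Step 6: move left → 0101[q1]0□  (head at position 4)
Step 7: move left → 010[q2]11□  (head at position 3)
Step 8: move left → 01[q2]011□  (head at position 2)

After 8 steps, the head is at position 2.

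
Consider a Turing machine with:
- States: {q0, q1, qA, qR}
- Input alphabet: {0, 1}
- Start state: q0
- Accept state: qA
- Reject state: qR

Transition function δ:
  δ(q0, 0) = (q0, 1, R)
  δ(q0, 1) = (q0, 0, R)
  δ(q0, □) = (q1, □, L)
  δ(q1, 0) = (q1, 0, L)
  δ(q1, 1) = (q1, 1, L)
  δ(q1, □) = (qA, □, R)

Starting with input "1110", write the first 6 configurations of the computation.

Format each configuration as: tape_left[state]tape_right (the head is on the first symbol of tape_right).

Transitions applied:
Step 1: δ(q0, 1) = (q0, 0, R)
Step 2: δ(q0, 1) = (q0, 0, R)
Step 3: δ(q0, 1) = (q0, 0, R)
Step 4: δ(q0, 0) = (q0, 1, R)
Step 5: δ(q0, □) = (q1, □, L)

The first 6 configurations are:
[q0]1110 ⊢ 0[q0]110 ⊢ 00[q0]10 ⊢ 000[q0]0 ⊢ 0001[q0]□ ⊢ 000[q1]1□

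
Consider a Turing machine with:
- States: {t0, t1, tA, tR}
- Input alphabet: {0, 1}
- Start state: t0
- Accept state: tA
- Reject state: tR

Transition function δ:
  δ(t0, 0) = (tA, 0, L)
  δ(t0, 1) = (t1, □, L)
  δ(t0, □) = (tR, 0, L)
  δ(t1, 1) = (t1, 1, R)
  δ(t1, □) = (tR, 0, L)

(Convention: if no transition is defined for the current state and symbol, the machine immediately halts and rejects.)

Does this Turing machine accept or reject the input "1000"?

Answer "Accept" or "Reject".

Execution trace:
Initial: [t0]1000
Step 1: δ(t0, 1) = (t1, □, L) → [t1]□□000
Step 2: δ(t1, □) = (tR, 0, L) → [tR]□0□000

The machine reaches the reject state tR and halts.

Answer: Reject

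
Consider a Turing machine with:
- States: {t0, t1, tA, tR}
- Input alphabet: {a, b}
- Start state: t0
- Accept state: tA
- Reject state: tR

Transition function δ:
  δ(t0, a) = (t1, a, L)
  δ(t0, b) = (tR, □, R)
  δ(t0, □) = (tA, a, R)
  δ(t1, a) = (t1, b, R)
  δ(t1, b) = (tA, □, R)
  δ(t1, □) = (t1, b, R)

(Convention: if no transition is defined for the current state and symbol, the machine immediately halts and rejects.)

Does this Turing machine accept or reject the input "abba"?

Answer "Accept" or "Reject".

Execution trace:
Initial: [t0]abba
Step 1: δ(t0, a) = (t1, a, L) → [t1]□abba
Step 2: δ(t1, □) = (t1, b, R) → b[t1]abba
Step 3: δ(t1, a) = (t1, b, R) → bb[t1]bba
Step 4: δ(t1, b) = (tA, □, R) → bb□[tA]ba

The machine reaches the accept state tA and halts.

Answer: Accept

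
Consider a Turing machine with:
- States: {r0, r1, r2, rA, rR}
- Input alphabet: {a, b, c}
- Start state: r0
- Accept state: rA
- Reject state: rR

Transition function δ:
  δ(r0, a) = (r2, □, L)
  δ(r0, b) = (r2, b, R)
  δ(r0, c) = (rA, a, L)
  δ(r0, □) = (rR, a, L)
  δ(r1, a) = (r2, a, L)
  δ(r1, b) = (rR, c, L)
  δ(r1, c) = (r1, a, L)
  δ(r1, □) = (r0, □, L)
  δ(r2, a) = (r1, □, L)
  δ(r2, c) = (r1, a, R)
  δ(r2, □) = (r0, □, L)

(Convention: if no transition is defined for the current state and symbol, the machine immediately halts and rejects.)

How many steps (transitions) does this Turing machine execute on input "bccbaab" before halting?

Execution trace:
Initial: [r0]bccbaab
Step 1: δ(r0, b) = (r2, b, R) → b[r2]ccbaab
Step 2: δ(r2, c) = (r1, a, R) → ba[r1]cbaab
Step 3: δ(r1, c) = (r1, a, L) → b[r1]aabaab
Step 4: δ(r1, a) = (r2, a, L) → [r2]baabaab

No transition is defined for δ(r2, b). By convention the machine halts and rejects.

The machine executed 4 steps before halting.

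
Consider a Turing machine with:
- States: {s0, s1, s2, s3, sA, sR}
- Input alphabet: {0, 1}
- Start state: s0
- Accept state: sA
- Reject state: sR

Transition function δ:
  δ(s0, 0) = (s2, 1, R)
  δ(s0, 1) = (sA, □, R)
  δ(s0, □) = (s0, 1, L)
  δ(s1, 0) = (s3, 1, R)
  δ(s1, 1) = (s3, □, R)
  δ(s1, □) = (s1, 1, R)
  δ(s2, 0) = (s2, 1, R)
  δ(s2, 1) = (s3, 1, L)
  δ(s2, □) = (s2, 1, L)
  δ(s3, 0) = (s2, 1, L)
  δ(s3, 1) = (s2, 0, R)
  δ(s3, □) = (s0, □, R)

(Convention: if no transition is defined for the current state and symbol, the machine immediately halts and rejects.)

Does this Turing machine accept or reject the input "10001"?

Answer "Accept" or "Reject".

Execution trace:
Initial: [s0]10001
Step 1: δ(s0, 1) = (sA, □, R) → □[sA]0001

The machine reaches the accept state sA and halts.

Answer: Accept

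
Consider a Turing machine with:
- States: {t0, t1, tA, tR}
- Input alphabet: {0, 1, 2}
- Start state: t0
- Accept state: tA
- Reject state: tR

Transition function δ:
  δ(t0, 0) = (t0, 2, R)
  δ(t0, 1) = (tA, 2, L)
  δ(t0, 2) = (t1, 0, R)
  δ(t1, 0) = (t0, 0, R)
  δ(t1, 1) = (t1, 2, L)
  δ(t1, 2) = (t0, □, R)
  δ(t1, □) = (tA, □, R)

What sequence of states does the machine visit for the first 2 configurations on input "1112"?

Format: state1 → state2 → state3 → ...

Execution trace:
Initial: [t0]1112
Step 1: δ(t0, 1) = (tA, 2, L) → [tA]□2112

The machine reaches the accept state tA and halts.

State sequence: t0 → tA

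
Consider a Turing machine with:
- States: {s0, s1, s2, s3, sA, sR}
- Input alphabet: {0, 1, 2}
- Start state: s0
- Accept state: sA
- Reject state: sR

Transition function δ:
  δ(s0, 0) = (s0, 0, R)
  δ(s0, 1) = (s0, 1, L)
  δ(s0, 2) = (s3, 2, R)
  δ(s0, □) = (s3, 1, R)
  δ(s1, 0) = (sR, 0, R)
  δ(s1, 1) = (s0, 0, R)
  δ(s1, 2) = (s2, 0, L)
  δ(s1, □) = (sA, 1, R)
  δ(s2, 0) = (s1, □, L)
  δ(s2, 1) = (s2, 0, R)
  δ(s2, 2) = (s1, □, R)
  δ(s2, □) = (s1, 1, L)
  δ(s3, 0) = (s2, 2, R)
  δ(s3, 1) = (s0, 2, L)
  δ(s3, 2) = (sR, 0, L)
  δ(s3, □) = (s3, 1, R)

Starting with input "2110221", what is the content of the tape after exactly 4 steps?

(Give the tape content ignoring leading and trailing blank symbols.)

Execution trace:
Initial: [s0]2110221
Step 1: δ(s0, 2) = (s3, 2, R) → 2[s3]110221
Step 2: δ(s3, 1) = (s0, 2, L) → [s0]2210221
Step 3: δ(s0, 2) = (s3, 2, R) → 2[s3]210221
Step 4: δ(s3, 2) = (sR, 0, L) → [sR]2010221

The machine reaches the reject state sR and halts.

After 4 steps, the tape (ignoring leading/trailing blanks) is: 2010221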